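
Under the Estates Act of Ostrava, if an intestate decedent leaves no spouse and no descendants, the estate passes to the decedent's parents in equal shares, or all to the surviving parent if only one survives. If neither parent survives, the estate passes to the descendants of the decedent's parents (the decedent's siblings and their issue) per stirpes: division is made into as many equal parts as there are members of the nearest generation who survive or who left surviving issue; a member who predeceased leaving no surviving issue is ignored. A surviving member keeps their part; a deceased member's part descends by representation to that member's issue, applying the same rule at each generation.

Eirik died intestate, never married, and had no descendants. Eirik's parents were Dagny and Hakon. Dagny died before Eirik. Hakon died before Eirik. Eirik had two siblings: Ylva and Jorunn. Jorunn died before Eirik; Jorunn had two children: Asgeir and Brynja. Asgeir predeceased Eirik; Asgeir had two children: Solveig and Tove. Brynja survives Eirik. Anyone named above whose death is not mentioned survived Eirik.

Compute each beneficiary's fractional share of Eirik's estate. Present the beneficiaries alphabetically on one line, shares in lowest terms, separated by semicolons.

Brynja 1/4; Solveig 1/8; Tove 1/8; Ylva 1/2

Neither parent survives and there are no descendants, so the estate passes to Eirik's siblings and their issue per stirpes.
The estate is divided into 2 equal shares of 1/2 among Ylva, Jorunn.
Ylva is living and takes 1/2.
Jorunn predeceased; the 1/2 allotted to Jorunn's branch passes to Jorunn's issue by representation.
The 1/2 is divided into 2 equal shares of 1/4 among Asgeir, Brynja.
Asgeir predeceased; the 1/4 allotted to Asgeir's branch passes to Asgeir's issue by representation.
The 1/4 is divided into 2 equal shares of 1/8 among Solveig, Tove.
Solveig is living and takes 1/8.
Tove is living and takes 1/8.
Brynja is living and takes 1/4.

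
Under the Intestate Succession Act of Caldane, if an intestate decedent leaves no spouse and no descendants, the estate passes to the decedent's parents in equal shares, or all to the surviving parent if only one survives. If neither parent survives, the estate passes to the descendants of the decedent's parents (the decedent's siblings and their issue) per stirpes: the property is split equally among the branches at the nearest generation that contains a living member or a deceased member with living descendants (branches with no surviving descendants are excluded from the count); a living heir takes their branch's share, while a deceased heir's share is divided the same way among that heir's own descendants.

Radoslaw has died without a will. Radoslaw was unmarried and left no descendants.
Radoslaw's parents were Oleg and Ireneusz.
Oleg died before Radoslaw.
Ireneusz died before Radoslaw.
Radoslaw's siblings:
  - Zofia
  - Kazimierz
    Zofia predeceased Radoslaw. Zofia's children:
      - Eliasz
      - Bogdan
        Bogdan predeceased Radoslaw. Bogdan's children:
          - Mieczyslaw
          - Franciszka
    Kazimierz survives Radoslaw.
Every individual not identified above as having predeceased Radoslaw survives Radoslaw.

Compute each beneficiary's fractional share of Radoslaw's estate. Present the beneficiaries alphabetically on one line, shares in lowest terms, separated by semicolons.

Eliasz 1/4; Franciszka 1/8; Kazimierz 1/2; Mieczyslaw 1/8

Neither parent survives and there are no descendants, so the estate passes to Radoslaw's siblings and their issue per stirpes.
The estate is divided into 2 equal shares of 1/2 among Zofia, Kazimierz.
Zofia predeceased; the 1/2 allotted to Zofia's branch passes to Zofia's issue by representation.
The 1/2 is divided into 2 equal shares of 1/4 among Eliasz, Bogdan.
Eliasz is living and takes 1/4.
Bogdan predeceased; the 1/4 allotted to Bogdan's branch passes to Bogdan's issue by representation.
The 1/4 is divided into 2 equal shares of 1/8 among Mieczyslaw, Franciszka.
Mieczyslaw is living and takes 1/8.
Franciszka is living and takes 1/8.
Kazimierz is living and takes 1/2.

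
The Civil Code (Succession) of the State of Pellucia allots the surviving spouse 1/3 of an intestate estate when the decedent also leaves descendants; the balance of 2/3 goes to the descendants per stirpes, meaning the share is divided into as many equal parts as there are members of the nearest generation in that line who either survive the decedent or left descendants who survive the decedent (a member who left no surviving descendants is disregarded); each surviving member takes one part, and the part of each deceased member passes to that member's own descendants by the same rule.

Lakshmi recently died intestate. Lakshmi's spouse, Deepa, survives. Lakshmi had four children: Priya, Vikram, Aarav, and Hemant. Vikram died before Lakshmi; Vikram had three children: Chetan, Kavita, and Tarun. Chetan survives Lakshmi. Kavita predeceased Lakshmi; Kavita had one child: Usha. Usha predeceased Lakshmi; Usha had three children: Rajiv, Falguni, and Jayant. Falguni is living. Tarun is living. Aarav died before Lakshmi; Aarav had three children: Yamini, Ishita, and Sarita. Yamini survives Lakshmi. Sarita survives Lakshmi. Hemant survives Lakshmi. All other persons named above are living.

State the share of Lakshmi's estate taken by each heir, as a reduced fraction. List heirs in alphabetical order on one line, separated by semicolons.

Chetan 1/18; Deepa 1/3; Falguni 1/54; Hemant 1/6; Ishita 1/18; Jayant 1/54; Priya 1/6; Rajiv 1/54; Sarita 1/18; Tarun 1/18; Yamini 1/18

Deepa, as surviving spouse, takes 1/3.
The remaining 2/3 passes to Lakshmi's descendants per stirpes.
The 2/3 is divided into 4 equal shares of 1/6 among Priya, Vikram, Aarav, Hemant.
Priya is living and takes 1/6.
Vikram predeceased; the 1/6 allotted to Vikram's branch passes to Vikram's issue by representation.
The 1/6 is divided into 3 equal shares of 1/18 among Chetan, Kavita, Tarun.
Chetan is living and takes 1/18.
Kavita predeceased; the 1/18 allotted to Kavita's branch passes to Kavita's issue by representation.
Usha's line is the sole branch at this level, so the full 1/18 passes to Usha's issue by representation.
The 1/18 is divided into 3 equal shares of 1/54 among Rajiv, Falguni, Jayant.
Rajiv is living and takes 1/54.
Falguni is living and takes 1/54.
Jayant is living and takes 1/54.
Tarun is living and takes 1/18.
Aarav predeceased; the 1/6 allotted to Aarav's branch passes to Aarav's issue by representation.
The 1/6 is divided into 3 equal shares of 1/18 among Yamini, Ishita, Sarita.
Yamini is living and takes 1/18.
Ishita is living and takes 1/18.
Sarita is living and takes 1/18.
Hemant is living and takes 1/6.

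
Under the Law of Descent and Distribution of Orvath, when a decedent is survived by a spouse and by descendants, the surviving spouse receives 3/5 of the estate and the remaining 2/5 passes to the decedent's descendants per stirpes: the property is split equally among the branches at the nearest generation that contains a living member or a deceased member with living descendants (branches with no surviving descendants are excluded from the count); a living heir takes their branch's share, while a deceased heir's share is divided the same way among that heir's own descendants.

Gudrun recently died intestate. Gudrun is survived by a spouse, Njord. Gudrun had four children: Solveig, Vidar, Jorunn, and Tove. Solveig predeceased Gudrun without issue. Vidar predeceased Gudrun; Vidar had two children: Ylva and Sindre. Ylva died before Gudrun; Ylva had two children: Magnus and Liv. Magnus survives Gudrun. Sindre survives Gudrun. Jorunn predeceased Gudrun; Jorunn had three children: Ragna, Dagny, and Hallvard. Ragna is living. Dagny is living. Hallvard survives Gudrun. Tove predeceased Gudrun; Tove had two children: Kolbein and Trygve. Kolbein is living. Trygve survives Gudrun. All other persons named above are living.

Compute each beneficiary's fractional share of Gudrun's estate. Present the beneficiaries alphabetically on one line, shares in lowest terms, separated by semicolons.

Njord, as surviving spouse, takes 3/5.
The remaining 2/5 passes to Gudrun's descendants per stirpes.
Solveig left no surviving issue, so that branch lapses and is disregarded.
The 2/5 is divided into 3 equal shares of 2/15 among Vidar, Jorunn, Tove.
Vidar predeceased; the 2/15 allotted to Vidar's branch passes to Vidar's issue by representation.
The 2/15 is divided into 2 equal shares of 1/15 among Ylva, Sindre.
Ylva predeceased; the 1/15 allotted to Ylva's branch passes to Ylva's issue by representation.
The 1/15 is divided into 2 equal shares of 1/30 among Magnus, Liv.
Magnus is living and takes 1/30.
Liv is living and takes 1/30.
Sindre is living and takes 1/15.
Jorunn predeceased; the 2/15 allotted to Jorunn's branch passes to Jorunn's issue by representation.
The 2/15 is divided into 3 equal shares of 2/45 among Ragna, Dagny, Hallvard.
Ragna is living and takes 2/45.
Dagny is living and takes 2/45.
Hallvard is living and takes 2/45.
Tove predeceased; the 2/15 allotted to Tove's branch passes to Tove's issue by representation.
The 2/15 is divided into 2 equal shares of 1/15 among Kolbein, Trygve.
Kolbein is living and takes 1/15.
Trygve is living and takes 1/15.

Dagny 2/45; Hallvard 2/45; Kolbein 1/15; Liv 1/30; Magnus 1/30; Njord 3/5; Ragna 2/45; Sindre 1/15; Trygve 1/15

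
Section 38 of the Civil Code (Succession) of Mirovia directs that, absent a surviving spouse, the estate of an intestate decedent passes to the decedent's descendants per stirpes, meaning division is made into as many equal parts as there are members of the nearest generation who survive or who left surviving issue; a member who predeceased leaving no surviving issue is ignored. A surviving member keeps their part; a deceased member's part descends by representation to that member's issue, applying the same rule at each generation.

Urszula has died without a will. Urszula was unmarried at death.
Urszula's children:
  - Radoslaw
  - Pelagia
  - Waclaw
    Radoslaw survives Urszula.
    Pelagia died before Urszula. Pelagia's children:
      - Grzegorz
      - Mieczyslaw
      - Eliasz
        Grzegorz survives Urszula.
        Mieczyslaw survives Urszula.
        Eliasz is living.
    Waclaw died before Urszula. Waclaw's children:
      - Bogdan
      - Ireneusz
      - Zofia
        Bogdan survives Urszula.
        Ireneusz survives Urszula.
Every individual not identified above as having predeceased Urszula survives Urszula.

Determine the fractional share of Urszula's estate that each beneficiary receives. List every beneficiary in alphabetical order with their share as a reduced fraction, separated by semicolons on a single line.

Bogdan 1/9; Eliasz 1/9; Grzegorz 1/9; Ireneusz 1/9; Mieczyslaw 1/9; Radoslaw 1/3; Zofia 1/9

There is no surviving spouse, so the entire estate passes to Urszula's descendants per stirpes.
The estate is divided into 3 equal shares of 1/3 among Radoslaw, Pelagia, Waclaw.
Radoslaw is living and takes 1/3.
Pelagia predeceased; the 1/3 allotted to Pelagia's branch passes to Pelagia's issue by representation.
The 1/3 is divided into 3 equal shares of 1/9 among Grzegorz, Mieczyslaw, Eliasz.
Grzegorz is living and takes 1/9.
Mieczyslaw is living and takes 1/9.
Eliasz is living and takes 1/9.
Waclaw predeceased; the 1/3 allotted to Waclaw's branch passes to Waclaw's issue by representation.
The 1/3 is divided into 3 equal shares of 1/9 among Bogdan, Ireneusz, Zofia.
Bogdan is living and takes 1/9.
Ireneusz is living and takes 1/9.
Zofia is living and takes 1/9.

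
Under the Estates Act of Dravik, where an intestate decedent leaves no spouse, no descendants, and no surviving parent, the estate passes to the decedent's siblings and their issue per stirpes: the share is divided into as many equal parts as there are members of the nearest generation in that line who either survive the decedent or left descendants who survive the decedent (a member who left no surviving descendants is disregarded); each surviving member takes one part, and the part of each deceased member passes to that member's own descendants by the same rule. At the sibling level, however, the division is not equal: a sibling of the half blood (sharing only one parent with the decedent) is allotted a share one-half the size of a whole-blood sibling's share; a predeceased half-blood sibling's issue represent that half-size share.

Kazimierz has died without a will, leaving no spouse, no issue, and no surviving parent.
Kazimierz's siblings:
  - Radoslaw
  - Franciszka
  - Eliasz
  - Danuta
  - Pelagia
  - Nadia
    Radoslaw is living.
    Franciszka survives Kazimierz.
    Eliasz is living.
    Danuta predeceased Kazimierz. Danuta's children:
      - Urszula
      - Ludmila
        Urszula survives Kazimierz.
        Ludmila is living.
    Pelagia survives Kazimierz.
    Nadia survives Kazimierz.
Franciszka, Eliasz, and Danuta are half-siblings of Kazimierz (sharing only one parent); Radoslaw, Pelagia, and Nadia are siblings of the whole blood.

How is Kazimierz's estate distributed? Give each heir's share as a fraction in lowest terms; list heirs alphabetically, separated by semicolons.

Eliasz 1/9; Franciszka 1/9; Ludmila 1/18; Nadia 2/9; Pelagia 2/9; Radoslaw 2/9; Urszula 1/18

No spouse, descendants, or parent survives, so the estate passes to Kazimierz's siblings per stirpes.
Half-blood siblings count for one-half the weight of whole-blood siblings at the initial division.
Dividing 1 in proportion to weights (total weight 9/2): Radoslaw (weight 1) → 2/9; Franciszka (weight 1/2) → 1/9; Eliasz (weight 1/2) → 1/9; Danuta (weight 1/2) → 1/9; Pelagia (weight 1) → 2/9; Nadia (weight 1) → 2/9.
Radoslaw is living and takes 2/9.
Franciszka is living and takes 1/9.
Eliasz is living and takes 1/9.
Danuta predeceased; the 1/9 allotted to Danuta's branch passes to Danuta's issue by representation.
The 1/9 is divided into 2 equal shares of 1/18 among Urszula, Ludmila.
Urszula is living and takes 1/18.
Ludmila is living and takes 1/18.
Pelagia is living and takes 2/9.
Nadia is living and takes 2/9.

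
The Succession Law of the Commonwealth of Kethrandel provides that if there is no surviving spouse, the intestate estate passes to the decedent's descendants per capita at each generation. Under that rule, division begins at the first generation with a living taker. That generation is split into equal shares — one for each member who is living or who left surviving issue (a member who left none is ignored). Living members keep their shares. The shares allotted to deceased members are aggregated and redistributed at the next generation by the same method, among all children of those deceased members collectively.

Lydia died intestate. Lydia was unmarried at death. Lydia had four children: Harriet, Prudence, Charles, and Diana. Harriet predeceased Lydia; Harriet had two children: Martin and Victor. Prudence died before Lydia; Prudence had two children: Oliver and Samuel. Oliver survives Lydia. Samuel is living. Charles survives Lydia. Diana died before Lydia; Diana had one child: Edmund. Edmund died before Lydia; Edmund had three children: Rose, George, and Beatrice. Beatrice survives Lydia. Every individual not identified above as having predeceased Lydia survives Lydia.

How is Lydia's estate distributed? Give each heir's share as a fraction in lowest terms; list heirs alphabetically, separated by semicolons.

Beatrice 1/20; Charles 1/4; George 1/20; Martin 3/20; Oliver 3/20; Rose 1/20; Samuel 3/20; Victor 3/20

There is no surviving spouse, so the entire estate passes to Lydia's descendants per capita at each generation.
At generation 1 (Harriet, Prudence, Charles, Diana) there are 4 shares of (1)/4 = 1/4 each.
Living: Charles — each takes 1/4.
Deceased: Harriet, Prudence, and Diana. Their combined 3/4 is pooled and carried to generation 2.
At generation 2 (Martin, Victor, Oliver, Samuel, Edmund) there are 5 shares of (3/4)/5 = 3/20 each.
Living: Martin, Victor, Oliver, and Samuel — each takes 3/20.
Deceased: Edmund. That 3/20 share is carried to generation 3.
At generation 3 (Rose, George, Beatrice) there are 3 shares of (3/20)/3 = 1/20 each.
Living: Rose, George, and Beatrice — each takes 1/20.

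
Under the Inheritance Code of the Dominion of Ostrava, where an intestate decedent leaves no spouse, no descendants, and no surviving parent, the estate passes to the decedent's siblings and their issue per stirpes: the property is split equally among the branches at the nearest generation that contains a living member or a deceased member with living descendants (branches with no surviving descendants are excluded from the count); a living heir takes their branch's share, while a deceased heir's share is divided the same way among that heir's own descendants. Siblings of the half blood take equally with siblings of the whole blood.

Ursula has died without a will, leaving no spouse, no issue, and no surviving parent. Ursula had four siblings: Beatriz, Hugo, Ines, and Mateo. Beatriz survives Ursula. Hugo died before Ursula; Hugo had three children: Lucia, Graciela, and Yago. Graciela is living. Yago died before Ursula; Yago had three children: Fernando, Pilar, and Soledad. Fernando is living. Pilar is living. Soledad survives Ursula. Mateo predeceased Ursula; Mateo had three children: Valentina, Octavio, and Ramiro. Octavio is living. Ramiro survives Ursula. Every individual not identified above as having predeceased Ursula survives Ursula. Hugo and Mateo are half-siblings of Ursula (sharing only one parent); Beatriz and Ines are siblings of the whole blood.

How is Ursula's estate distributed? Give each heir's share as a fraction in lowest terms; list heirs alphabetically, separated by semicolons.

No spouse, descendants, or parent survives, so the estate passes to Ursula's siblings per stirpes.
Half-blood and whole-blood siblings take equally under the stated rule.
The estate is divided into 4 equal shares of 1/4 among Beatriz, Hugo, Ines, Mateo.
Beatriz is living and takes 1/4.
Hugo predeceased; the 1/4 allotted to Hugo's branch passes to Hugo's issue by representation.
The 1/4 is divided into 3 equal shares of 1/12 among Lucia, Graciela, Yago.
Lucia is living and takes 1/12.
Graciela is living and takes 1/12.
Yago predeceased; the 1/12 allotted to Yago's branch passes to Yago's issue by representation.
The 1/12 is divided into 3 equal shares of 1/36 among Fernando, Pilar, Soledad.
Fernando is living and takes 1/36.
Pilar is living and takes 1/36.
Soledad is living and takes 1/36.
Ines is living and takes 1/4.
Mateo predeceased; the 1/4 allotted to Mateo's branch passes to Mateo's issue by representation.
The 1/4 is divided into 3 equal shares of 1/12 among Valentina, Octavio, Ramiro.
Valentina is living and takes 1/12.
Octavio is living and takes 1/12.
Ramiro is living and takes 1/12.

Beatriz 1/4; Fernando 1/36; Graciela 1/12; Ines 1/4; Lucia 1/12; Octavio 1/12; Pilar 1/36; Ramiro 1/12; Soledad 1/36; Valentina 1/12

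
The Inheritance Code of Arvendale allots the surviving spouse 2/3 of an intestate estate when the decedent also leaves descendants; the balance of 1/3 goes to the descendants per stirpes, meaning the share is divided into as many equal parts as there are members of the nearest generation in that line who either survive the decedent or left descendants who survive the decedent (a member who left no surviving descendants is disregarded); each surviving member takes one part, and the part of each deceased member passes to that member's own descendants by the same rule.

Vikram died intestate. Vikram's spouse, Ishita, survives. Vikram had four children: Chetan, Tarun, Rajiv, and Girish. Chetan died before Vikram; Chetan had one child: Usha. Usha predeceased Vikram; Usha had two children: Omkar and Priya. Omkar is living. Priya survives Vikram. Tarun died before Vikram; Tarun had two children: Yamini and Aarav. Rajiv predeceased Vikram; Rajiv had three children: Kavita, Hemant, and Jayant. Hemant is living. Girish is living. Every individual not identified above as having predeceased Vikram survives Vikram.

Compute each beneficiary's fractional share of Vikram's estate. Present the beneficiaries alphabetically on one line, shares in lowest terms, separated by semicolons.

Ishita, as surviving spouse, takes 2/3.
The remaining 1/3 passes to Vikram's descendants per stirpes.
The 1/3 is divided into 4 equal shares of 1/12 among Chetan, Tarun, Rajiv, Girish.
Chetan predeceased; the 1/12 allotted to Chetan's branch passes to Chetan's issue by representation.
Usha's line is the sole branch at this level, so the full 1/12 passes to Usha's issue by representation.
The 1/12 is divided into 2 equal shares of 1/24 among Omkar, Priya.
Omkar is living and takes 1/24.
Priya is living and takes 1/24.
Tarun predeceased; the 1/12 allotted to Tarun's branch passes to Tarun's issue by representation.
The 1/12 is divided into 2 equal shares of 1/24 among Yamini, Aarav.
Yamini is living and takes 1/24.
Aarav is living and takes 1/24.
Rajiv predeceased; the 1/12 allotted to Rajiv's branch passes to Rajiv's issue by representation.
The 1/12 is divided into 3 equal shares of 1/36 among Kavita, Hemant, Jayant.
Kavita is living and takes 1/36.
Hemant is living and takes 1/36.
Jayant is living and takes 1/36.
Girish is living and takes 1/12.

Aarav 1/24; Girish 1/12; Hemant 1/36; Ishita 2/3; Jayant 1/36; Kavita 1/36; Omkar 1/24; Priya 1/24; Yamini 1/24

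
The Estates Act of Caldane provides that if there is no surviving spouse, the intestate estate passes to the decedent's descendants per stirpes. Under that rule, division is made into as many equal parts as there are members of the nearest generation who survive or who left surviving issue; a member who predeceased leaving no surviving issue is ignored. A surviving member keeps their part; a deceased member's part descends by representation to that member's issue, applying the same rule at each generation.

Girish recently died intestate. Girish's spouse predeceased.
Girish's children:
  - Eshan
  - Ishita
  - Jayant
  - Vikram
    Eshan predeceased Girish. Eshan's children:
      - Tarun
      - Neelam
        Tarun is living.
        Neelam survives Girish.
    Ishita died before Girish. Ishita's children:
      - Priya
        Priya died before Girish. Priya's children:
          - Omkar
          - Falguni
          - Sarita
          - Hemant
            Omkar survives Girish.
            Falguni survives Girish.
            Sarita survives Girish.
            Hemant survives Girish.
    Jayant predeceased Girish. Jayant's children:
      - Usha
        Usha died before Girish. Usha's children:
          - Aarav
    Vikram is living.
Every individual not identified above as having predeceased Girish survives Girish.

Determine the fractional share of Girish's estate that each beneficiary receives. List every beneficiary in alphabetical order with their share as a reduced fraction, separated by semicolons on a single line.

Aarav 1/4; Falguni 1/16; Hemant 1/16; Neelam 1/8; Omkar 1/16; Sarita 1/16; Tarun 1/8; Vikram 1/4

There is no surviving spouse, so the entire estate passes to Girish's descendants per stirpes.
The estate is divided into 4 equal shares of 1/4 among Eshan, Ishita, Jayant, Vikram.
Eshan predeceased; the 1/4 allotted to Eshan's branch passes to Eshan's issue by representation.
The 1/4 is divided into 2 equal shares of 1/8 among Tarun, Neelam.
Tarun is living and takes 1/8.
Neelam is living and takes 1/8.
Ishita predeceased; the 1/4 allotted to Ishita's branch passes to Ishita's issue by representation.
Priya's line is the sole branch at this level, so the full 1/4 passes to Priya's issue by representation.
The 1/4 is divided into 4 equal shares of 1/16 among Omkar, Falguni, Sarita, Hemant.
Omkar is living and takes 1/16.
Falguni is living and takes 1/16.
Sarita is living and takes 1/16.
Hemant is living and takes 1/16.
Jayant predeceased; the 1/4 allotted to Jayant's branch passes to Jayant's issue by representation.
Usha's line is the sole branch at this level, so the full 1/4 passes to Usha's issue by representation.
Aarav is the sole taker at this level and receives the full 1/4.
Vikram is living and takes 1/4.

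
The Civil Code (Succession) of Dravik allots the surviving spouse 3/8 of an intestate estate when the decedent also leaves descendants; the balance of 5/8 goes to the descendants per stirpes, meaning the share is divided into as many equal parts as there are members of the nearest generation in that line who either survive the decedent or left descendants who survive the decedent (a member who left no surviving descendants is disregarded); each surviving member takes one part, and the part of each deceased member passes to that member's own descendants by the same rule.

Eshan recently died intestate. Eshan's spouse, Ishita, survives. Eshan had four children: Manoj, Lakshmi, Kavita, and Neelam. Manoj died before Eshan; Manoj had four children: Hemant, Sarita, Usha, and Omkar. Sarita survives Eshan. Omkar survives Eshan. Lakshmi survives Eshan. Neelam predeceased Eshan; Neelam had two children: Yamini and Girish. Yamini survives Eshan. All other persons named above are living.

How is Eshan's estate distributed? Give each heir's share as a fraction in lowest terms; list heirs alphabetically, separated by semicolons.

Ishita, as surviving spouse, takes 3/8.
The remaining 5/8 passes to Eshan's descendants per stirpes.
The 5/8 is divided into 4 equal shares of 5/32 among Manoj, Lakshmi, Kavita, Neelam.
Manoj predeceased; the 5/32 allotted to Manoj's branch passes to Manoj's issue by representation.
The 5/32 is divided into 4 equal shares of 5/128 among Hemant, Sarita, Usha, Omkar.
Hemant is living and takes 5/128.
Sarita is living and takes 5/128.
Usha is living and takes 5/128.
Omkar is living and takes 5/128.
Lakshmi is living and takes 5/32.
Kavita is living and takes 5/32.
Neelam predeceased; the 5/32 allotted to Neelam's branch passes to Neelam's issue by representation.
The 5/32 is divided into 2 equal shares of 5/64 among Yamini, Girish.
Yamini is living and takes 5/64.
Girish is living and takes 5/64.

Girish 5/64; Hemant 5/128; Ishita 3/8; Kavita 5/32; Lakshmi 5/32; Omkar 5/128; Sarita 5/128; Usha 5/128; Yamini 5/64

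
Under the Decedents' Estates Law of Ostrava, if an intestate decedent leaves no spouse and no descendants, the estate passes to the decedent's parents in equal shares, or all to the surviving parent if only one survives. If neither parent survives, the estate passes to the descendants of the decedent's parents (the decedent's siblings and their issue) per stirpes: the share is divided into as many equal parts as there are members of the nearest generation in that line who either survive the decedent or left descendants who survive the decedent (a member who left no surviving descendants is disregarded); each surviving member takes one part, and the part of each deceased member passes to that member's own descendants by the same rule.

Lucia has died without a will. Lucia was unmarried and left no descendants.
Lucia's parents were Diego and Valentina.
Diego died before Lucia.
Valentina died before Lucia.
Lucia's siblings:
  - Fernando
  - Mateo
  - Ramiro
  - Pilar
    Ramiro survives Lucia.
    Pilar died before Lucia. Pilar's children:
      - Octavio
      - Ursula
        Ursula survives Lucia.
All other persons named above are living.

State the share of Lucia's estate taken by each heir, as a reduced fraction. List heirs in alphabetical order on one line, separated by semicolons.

Neither parent survives and there are no descendants, so the estate passes to Lucia's siblings and their issue per stirpes.
The estate is divided into 4 equal shares of 1/4 among Fernando, Mateo, Ramiro, Pilar.
Fernando is living and takes 1/4.
Mateo is living and takes 1/4.
Ramiro is living and takes 1/4.
Pilar predeceased; the 1/4 allotted to Pilar's branch passes to Pilar's issue by representation.
The 1/4 is divided into 2 equal shares of 1/8 among Octavio, Ursula.
Octavio is living and takes 1/8.
Ursula is living and takes 1/8.

Fernando 1/4; Mateo 1/4; Octavio 1/8; Ramiro 1/4; Ursula 1/8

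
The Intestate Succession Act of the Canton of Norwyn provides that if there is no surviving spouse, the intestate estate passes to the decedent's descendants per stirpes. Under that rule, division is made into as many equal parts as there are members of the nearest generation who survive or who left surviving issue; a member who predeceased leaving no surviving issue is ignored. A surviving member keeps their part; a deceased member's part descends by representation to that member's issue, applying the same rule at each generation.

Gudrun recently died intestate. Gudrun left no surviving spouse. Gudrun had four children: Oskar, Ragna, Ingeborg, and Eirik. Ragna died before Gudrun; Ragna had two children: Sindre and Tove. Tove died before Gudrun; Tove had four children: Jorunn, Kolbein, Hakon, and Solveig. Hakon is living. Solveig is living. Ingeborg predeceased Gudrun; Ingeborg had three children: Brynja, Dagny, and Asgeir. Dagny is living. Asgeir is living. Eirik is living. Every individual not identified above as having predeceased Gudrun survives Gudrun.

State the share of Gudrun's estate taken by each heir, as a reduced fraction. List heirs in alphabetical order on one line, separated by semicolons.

There is no surviving spouse, so the entire estate passes to Gudrun's descendants per stirpes.
The estate is divided into 4 equal shares of 1/4 among Oskar, Ragna, Ingeborg, Eirik.
Oskar is living and takes 1/4.
Ragna predeceased; the 1/4 allotted to Ragna's branch passes to Ragna's issue by representation.
The 1/4 is divided into 2 equal shares of 1/8 among Sindre, Tove.
Sindre is living and takes 1/8.
Tove predeceased; the 1/8 allotted to Tove's branch passes to Tove's issue by representation.
The 1/8 is divided into 4 equal shares of 1/32 among Jorunn, Kolbein, Hakon, Solveig.
Jorunn is living and takes 1/32.
Kolbein is living and takes 1/32.
Hakon is living and takes 1/32.
Solveig is living and takes 1/32.
Ingeborg predeceased; the 1/4 allotted to Ingeborg's branch passes to Ingeborg's issue by representation.
The 1/4 is divided into 3 equal shares of 1/12 among Brynja, Dagny, Asgeir.
Brynja is living and takes 1/12.
Dagny is living and takes 1/12.
Asgeir is living and takes 1/12.
Eirik is living and takes 1/4.

Asgeir 1/12; Brynja 1/12; Dagny 1/12; Eirik 1/4; Hakon 1/32; Jorunn 1/32; Kolbein 1/32; Oskar 1/4; Sindre 1/8; Solveig 1/32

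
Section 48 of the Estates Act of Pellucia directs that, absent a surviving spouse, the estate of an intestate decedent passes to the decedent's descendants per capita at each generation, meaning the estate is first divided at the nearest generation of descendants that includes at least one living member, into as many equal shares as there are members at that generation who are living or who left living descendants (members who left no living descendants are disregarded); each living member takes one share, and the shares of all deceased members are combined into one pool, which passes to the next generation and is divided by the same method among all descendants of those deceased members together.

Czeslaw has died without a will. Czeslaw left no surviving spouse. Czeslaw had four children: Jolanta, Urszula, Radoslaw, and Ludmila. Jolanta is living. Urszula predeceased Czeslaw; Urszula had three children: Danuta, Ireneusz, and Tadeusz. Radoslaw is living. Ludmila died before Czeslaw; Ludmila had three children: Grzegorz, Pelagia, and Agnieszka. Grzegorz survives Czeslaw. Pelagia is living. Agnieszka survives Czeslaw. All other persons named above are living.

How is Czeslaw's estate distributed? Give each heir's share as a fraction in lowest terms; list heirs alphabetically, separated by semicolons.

There is no surviving spouse, so the entire estate passes to Czeslaw's descendants per capita at each generation.
At generation 1 (Jolanta, Urszula, Radoslaw, Ludmila) there are 4 shares of (1)/4 = 1/4 each.
Living: Jolanta and Radoslaw — each takes 1/4.
Deceased: Urszula and Ludmila. Their combined 1/2 is pooled and carried to generation 2.
At generation 2 (Danuta, Ireneusz, Tadeusz, Grzegorz, Pelagia, Agnieszka) there are 6 shares of (1/2)/6 = 1/12 each.
Living: Danuta, Ireneusz, Tadeusz, Grzegorz, Pelagia, and Agnieszka — each takes 1/12.

Agnieszka 1/12; Danuta 1/12; Grzegorz 1/12; Ireneusz 1/12; Jolanta 1/4; Pelagia 1/12; Radoslaw 1/4; Tadeusz 1/12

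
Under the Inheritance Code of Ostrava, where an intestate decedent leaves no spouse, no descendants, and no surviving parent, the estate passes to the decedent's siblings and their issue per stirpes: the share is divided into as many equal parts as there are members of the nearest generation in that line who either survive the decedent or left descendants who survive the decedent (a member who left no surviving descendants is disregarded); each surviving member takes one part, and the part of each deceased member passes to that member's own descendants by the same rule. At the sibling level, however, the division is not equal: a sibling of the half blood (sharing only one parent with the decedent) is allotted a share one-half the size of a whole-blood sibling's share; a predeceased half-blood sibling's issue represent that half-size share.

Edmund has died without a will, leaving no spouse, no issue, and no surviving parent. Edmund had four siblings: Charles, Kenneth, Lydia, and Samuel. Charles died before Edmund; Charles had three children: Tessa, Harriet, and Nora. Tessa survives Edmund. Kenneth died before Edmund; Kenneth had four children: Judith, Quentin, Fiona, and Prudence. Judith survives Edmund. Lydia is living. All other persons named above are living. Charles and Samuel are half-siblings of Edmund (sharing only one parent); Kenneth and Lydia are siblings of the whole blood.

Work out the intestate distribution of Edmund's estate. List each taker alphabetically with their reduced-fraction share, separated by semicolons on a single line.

Fiona 1/12; Harriet 1/18; Judith 1/12; Lydia 1/3; Nora 1/18; Prudence 1/12; Quentin 1/12; Samuel 1/6; Tessa 1/18

No spouse, descendants, or parent survives, so the estate passes to Edmund's siblings per stirpes.
Half-blood siblings count for one-half the weight of whole-blood siblings at the initial division.
Dividing 1 in proportion to weights (total weight 3): Charles (weight 1/2) → 1/6; Kenneth (weight 1) → 1/3; Lydia (weight 1) → 1/3; Samuel (weight 1/2) → 1/6.
Charles predeceased; the 1/6 allotted to Charles's branch passes to Charles's issue by representation.
The 1/6 is divided into 3 equal shares of 1/18 among Tessa, Harriet, Nora.
Tessa is living and takes 1/18.
Harriet is living and takes 1/18.
Nora is living and takes 1/18.
Kenneth predeceased; the 1/3 allotted to Kenneth's branch passes to Kenneth's issue by representation.
The 1/3 is divided into 4 equal shares of 1/12 among Judith, Quentin, Fiona, Prudence.
Judith is living and takes 1/12.
Quentin is living and takes 1/12.
Fiona is living and takes 1/12.
Prudence is living and takes 1/12.
Lydia is living and takes 1/3.
Samuel is living and takes 1/6.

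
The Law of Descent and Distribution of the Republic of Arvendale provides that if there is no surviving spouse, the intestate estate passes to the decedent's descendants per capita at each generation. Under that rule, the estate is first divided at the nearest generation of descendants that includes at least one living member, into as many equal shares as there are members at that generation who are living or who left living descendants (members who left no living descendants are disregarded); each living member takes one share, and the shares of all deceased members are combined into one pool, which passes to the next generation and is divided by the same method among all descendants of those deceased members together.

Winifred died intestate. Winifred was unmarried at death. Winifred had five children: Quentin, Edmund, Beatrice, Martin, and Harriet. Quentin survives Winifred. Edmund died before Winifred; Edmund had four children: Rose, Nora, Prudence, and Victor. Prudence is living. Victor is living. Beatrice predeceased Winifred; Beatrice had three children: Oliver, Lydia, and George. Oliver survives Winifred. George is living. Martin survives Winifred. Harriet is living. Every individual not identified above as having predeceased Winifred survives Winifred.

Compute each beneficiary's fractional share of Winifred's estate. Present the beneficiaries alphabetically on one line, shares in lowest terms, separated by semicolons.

George 2/35; Harriet 1/5; Lydia 2/35; Martin 1/5; Nora 2/35; Oliver 2/35; Prudence 2/35; Quentin 1/5; Rose 2/35; Victor 2/35

There is no surviving spouse, so the entire estate passes to Winifred's descendants per capita at each generation.
At generation 1 (Quentin, Edmund, Beatrice, Martin, Harriet) there are 5 shares of (1)/5 = 1/5 each.
Living: Quentin, Martin, and Harriet — each takes 1/5.
Deceased: Edmund and Beatrice. Their combined 2/5 is pooled and carried to generation 2.
At generation 2 (Rose, Nora, Prudence, Victor, Oliver, Lydia, George) there are 7 shares of (2/5)/7 = 2/35 each.
Living: Rose, Nora, Prudence, Victor, Oliver, Lydia, and George — each takes 2/35.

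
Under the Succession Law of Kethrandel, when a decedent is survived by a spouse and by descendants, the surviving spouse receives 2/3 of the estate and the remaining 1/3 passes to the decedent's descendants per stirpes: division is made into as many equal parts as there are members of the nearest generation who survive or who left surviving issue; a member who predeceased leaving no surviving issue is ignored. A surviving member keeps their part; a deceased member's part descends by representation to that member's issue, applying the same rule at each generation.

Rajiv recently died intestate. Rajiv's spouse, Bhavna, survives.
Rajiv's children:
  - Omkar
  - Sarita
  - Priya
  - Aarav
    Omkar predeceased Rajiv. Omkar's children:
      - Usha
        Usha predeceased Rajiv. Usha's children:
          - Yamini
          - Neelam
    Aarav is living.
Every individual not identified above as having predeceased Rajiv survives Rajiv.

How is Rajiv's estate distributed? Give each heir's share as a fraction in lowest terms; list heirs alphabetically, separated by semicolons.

Bhavna, as surviving spouse, takes 2/3.
The remaining 1/3 passes to Rajiv's descendants per stirpes.
The 1/3 is divided into 4 equal shares of 1/12 among Omkar, Sarita, Priya, Aarav.
Omkar predeceased; the 1/12 allotted to Omkar's branch passes to Omkar's issue by representation.
Usha's line is the sole branch at this level, so the full 1/12 passes to Usha's issue by representation.
The 1/12 is divided into 2 equal shares of 1/24 among Yamini, Neelam.
Yamini is living and takes 1/24.
Neelam is living and takes 1/24.
Sarita is living and takes 1/12.
Priya is living and takes 1/12.
Aarav is living and takes 1/12.

Aarav 1/12; Bhavna 2/3; Neelam 1/24; Priya 1/12; Sarita 1/12; Yamini 1/24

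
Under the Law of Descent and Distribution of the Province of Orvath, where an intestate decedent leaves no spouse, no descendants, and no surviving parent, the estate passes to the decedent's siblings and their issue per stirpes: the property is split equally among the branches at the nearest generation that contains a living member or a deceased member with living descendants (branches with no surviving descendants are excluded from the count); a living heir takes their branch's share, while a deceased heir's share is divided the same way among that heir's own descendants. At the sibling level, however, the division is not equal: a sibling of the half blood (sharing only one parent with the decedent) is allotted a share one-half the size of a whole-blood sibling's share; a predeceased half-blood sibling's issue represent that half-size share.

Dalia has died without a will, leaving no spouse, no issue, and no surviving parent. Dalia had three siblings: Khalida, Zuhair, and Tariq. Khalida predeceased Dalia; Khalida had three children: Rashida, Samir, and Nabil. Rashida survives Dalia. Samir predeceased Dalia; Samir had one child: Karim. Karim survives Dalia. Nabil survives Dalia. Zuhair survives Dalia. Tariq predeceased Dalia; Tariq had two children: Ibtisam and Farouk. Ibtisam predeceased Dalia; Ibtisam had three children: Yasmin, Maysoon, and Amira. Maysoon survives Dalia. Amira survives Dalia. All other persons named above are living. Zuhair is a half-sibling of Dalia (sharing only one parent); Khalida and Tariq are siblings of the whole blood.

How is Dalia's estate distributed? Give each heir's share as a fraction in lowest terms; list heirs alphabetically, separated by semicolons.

Amira 1/15; Farouk 1/5; Karim 2/15; Maysoon 1/15; Nabil 2/15; Rashida 2/15; Yasmin 1/15; Zuhair 1/5

No spouse, descendants, or parent survives, so the estate passes to Dalia's siblings per stirpes.
Half-blood siblings count for one-half the weight of whole-blood siblings at the initial division.
Dividing 1 in proportion to weights (total weight 5/2): Khalida (weight 1) → 2/5; Zuhair (weight 1/2) → 1/5; Tariq (weight 1) → 2/5.
Khalida predeceased; the 2/5 allotted to Khalida's branch passes to Khalida's issue by representation.
The 2/5 is divided into 3 equal shares of 2/15 among Rashida, Samir, Nabil.
Rashida is living and takes 2/15.
Samir predeceased; the 2/15 allotted to Samir's branch passes to Samir's issue by representation.
Karim is the sole taker at this level and receives the full 2/15.
Nabil is living and takes 2/15.
Zuhair is living and takes 1/5.
Tariq predeceased; the 2/5 allotted to Tariq's branch passes to Tariq's issue by representation.
The 2/5 is divided into 2 equal shares of 1/5 among Ibtisam, Farouk.
Ibtisam predeceased; the 1/5 allotted to Ibtisam's branch passes to Ibtisam's issue by representation.
The 1/5 is divided into 3 equal shares of 1/15 among Yasmin, Maysoon, Amira.
Yasmin is living and takes 1/15.
Maysoon is living and takes 1/15.
Amira is living and takes 1/15.
Farouk is living and takes 1/5.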